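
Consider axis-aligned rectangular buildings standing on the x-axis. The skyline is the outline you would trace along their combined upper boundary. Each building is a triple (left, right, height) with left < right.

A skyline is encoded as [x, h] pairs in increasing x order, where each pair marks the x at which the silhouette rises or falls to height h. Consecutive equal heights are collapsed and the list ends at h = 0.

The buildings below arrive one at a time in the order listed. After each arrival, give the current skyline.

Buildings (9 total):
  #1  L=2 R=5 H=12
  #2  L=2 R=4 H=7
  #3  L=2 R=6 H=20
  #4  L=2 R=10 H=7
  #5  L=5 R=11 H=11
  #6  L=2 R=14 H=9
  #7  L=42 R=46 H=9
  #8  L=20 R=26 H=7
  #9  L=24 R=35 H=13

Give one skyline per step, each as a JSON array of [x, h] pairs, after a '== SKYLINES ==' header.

== SKYLINES ==
[[2,12],[5,0]]
[[2,12],[5,0]]
[[2,20],[6,0]]
[[2,20],[6,7],[10,0]]
[[2,20],[6,11],[11,0]]
[[2,20],[6,11],[11,9],[14,0]]
[[2,20],[6,11],[11,9],[14,0],[42,9],[46,0]]
[[2,20],[6,11],[11,9],[14,0],[20,7],[26,0],[42,9],[46,0]]
[[2,20],[6,11],[11,9],[14,0],[20,7],[24,13],[35,0],[42,9],[46,0]]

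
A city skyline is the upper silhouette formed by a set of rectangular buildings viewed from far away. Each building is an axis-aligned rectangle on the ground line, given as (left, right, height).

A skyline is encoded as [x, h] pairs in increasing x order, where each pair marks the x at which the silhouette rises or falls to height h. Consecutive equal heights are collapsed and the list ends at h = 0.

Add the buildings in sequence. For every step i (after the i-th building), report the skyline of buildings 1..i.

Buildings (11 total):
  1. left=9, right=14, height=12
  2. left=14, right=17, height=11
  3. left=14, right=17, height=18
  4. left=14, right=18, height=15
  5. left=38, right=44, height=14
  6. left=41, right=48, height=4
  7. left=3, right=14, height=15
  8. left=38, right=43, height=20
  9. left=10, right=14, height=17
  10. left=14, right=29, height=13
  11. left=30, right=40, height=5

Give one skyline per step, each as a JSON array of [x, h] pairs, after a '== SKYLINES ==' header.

== SKYLINES ==
[[9,12],[14,0]]
[[9,12],[14,11],[17,0]]
[[9,12],[14,18],[17,0]]
[[9,12],[14,18],[17,15],[18,0]]
[[9,12],[14,18],[17,15],[18,0],[38,14],[44,0]]
[[9,12],[14,18],[17,15],[18,0],[38,14],[44,4],[48,0]]
[[3,15],[14,18],[17,15],[18,0],[38,14],[44,4],[48,0]]
[[3,15],[14,18],[17,15],[18,0],[38,20],[43,14],[44,4],[48,0]]
[[3,15],[10,17],[14,18],[17,15],[18,0],[38,20],[43,14],[44,4],[48,0]]
[[3,15],[10,17],[14,18],[17,15],[18,13],[29,0],[38,20],[43,14],[44,4],[48,0]]
[[3,15],[10,17],[14,18],[17,15],[18,13],[29,0],[30,5],[38,20],[43,14],[44,4],[48,0]]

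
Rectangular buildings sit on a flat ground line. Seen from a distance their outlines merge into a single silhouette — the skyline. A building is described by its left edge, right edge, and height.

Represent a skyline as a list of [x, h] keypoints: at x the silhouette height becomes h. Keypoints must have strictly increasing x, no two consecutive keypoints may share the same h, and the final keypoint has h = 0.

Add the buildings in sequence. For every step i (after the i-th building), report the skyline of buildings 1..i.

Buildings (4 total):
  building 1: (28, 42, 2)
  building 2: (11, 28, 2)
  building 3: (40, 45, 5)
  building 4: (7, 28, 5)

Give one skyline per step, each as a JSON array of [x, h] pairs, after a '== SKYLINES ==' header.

== SKYLINES ==
[[28,2],[42,0]]
[[11,2],[42,0]]
[[11,2],[40,5],[45,0]]
[[7,5],[28,2],[40,5],[45,0]]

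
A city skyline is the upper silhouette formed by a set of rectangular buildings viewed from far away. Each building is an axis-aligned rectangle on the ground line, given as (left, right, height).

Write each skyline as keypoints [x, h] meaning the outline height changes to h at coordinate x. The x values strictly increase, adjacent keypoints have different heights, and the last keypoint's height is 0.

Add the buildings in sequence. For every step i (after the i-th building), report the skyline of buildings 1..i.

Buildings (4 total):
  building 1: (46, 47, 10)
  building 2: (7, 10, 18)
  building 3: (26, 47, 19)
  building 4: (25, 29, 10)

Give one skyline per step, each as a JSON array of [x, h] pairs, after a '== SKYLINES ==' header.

== SKYLINES ==
[[46,10],[47,0]]
[[7,18],[10,0],[46,10],[47,0]]
[[7,18],[10,0],[26,19],[47,0]]
[[7,18],[10,0],[25,10],[26,19],[47,0]]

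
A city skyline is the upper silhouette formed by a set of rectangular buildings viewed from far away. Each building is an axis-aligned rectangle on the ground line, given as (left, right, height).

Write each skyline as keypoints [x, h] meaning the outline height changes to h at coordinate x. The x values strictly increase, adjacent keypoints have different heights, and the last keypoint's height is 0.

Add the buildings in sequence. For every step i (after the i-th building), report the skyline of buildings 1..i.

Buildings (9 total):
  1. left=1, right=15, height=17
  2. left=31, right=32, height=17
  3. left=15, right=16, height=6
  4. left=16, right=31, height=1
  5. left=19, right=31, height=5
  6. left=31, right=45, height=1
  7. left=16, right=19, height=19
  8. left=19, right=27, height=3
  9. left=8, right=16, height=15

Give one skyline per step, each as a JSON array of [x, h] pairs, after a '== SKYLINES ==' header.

== SKYLINES ==
[[1,17],[15,0]]
[[1,17],[15,0],[31,17],[32,0]]
[[1,17],[15,6],[16,0],[31,17],[32,0]]
[[1,17],[15,6],[16,1],[31,17],[32,0]]
[[1,17],[15,6],[16,1],[19,5],[31,17],[32,0]]
[[1,17],[15,6],[16,1],[19,5],[31,17],[32,1],[45,0]]
[[1,17],[15,6],[16,19],[19,5],[31,17],[32,1],[45,0]]
[[1,17],[15,6],[16,19],[19,5],[31,17],[32,1],[45,0]]
[[1,17],[15,15],[16,19],[19,5],[31,17],[32,1],[45,0]]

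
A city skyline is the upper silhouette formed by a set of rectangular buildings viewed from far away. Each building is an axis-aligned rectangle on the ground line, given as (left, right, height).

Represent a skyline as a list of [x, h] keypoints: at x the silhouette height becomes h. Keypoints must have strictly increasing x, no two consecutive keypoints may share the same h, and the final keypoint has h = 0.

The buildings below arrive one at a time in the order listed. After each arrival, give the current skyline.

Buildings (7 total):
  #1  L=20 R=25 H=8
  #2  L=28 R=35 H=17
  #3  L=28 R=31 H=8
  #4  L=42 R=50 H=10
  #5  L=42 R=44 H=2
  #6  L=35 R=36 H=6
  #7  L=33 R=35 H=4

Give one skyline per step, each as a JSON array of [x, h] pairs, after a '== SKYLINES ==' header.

== SKYLINES ==
[[20,8],[25,0]]
[[20,8],[25,0],[28,17],[35,0]]
[[20,8],[25,0],[28,17],[35,0]]
[[20,8],[25,0],[28,17],[35,0],[42,10],[50,0]]
[[20,8],[25,0],[28,17],[35,0],[42,10],[50,0]]
[[20,8],[25,0],[28,17],[35,6],[36,0],[42,10],[50,0]]
[[20,8],[25,0],[28,17],[35,6],[36,0],[42,10],[50,0]]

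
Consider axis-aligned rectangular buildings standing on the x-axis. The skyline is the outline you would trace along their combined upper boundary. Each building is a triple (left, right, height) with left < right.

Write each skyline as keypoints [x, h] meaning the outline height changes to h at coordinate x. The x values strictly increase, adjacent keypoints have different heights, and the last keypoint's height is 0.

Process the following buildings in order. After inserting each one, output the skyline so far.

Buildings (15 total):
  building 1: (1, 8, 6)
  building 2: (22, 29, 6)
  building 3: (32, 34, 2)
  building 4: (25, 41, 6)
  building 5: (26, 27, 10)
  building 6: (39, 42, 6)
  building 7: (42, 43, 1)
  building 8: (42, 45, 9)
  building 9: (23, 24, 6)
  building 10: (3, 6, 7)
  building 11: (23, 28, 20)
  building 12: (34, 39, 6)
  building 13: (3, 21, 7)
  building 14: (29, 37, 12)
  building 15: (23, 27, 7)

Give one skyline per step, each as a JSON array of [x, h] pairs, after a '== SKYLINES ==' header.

== SKYLINES ==
[[1,6],[8,0]]
[[1,6],[8,0],[22,6],[29,0]]
[[1,6],[8,0],[22,6],[29,0],[32,2],[34,0]]
[[1,6],[8,0],[22,6],[41,0]]
[[1,6],[8,0],[22,6],[26,10],[27,6],[41,0]]
[[1,6],[8,0],[22,6],[26,10],[27,6],[42,0]]
[[1,6],[8,0],[22,6],[26,10],[27,6],[42,1],[43,0]]
[[1,6],[8,0],[22,6],[26,10],[27,6],[42,9],[45,0]]
[[1,6],[8,0],[22,6],[26,10],[27,6],[42,9],[45,0]]
[[1,6],[3,7],[6,6],[8,0],[22,6],[26,10],[27,6],[42,9],[45,0]]
[[1,6],[3,7],[6,6],[8,0],[22,6],[23,20],[28,6],[42,9],[45,0]]
[[1,6],[3,7],[6,6],[8,0],[22,6],[23,20],[28,6],[42,9],[45,0]]
[[1,6],[3,7],[21,0],[22,6],[23,20],[28,6],[42,9],[45,0]]
[[1,6],[3,7],[21,0],[22,6],[23,20],[28,6],[29,12],[37,6],[42,9],[45,0]]
[[1,6],[3,7],[21,0],[22,6],[23,20],[28,6],[29,12],[37,6],[42,9],[45,0]]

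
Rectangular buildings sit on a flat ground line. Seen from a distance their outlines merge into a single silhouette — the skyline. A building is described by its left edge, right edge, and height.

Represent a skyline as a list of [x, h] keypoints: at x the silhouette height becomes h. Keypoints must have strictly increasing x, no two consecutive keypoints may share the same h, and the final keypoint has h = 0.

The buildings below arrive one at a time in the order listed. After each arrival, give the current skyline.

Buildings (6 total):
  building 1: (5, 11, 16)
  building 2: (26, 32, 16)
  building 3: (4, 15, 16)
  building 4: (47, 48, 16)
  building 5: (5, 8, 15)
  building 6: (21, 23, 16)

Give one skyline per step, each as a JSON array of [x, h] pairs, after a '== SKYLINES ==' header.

== SKYLINES ==
[[5,16],[11,0]]
[[5,16],[11,0],[26,16],[32,0]]
[[4,16],[15,0],[26,16],[32,0]]
[[4,16],[15,0],[26,16],[32,0],[47,16],[48,0]]
[[4,16],[15,0],[26,16],[32,0],[47,16],[48,0]]
[[4,16],[15,0],[21,16],[23,0],[26,16],[32,0],[47,16],[48,0]]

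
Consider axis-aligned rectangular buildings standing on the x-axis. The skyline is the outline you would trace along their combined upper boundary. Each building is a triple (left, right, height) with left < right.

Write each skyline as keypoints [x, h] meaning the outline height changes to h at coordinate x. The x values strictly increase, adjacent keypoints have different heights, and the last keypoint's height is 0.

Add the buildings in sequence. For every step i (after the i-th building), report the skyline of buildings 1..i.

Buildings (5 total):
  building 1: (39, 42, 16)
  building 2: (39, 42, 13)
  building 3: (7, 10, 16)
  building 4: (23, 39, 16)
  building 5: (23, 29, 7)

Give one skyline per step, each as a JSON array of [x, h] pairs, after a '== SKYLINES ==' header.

== SKYLINES ==
[[39,16],[42,0]]
[[39,16],[42,0]]
[[7,16],[10,0],[39,16],[42,0]]
[[7,16],[10,0],[23,16],[42,0]]
[[7,16],[10,0],[23,16],[42,0]]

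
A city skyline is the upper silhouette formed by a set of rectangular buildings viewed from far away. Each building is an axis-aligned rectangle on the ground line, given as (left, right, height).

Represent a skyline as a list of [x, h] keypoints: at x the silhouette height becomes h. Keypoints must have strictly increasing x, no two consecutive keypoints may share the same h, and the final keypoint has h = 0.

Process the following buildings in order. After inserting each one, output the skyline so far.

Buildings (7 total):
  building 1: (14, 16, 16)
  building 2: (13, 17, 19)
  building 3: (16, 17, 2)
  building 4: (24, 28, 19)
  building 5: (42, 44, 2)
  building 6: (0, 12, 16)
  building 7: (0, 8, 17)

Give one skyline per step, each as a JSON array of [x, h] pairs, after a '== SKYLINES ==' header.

== SKYLINES ==
[[14,16],[16,0]]
[[13,19],[17,0]]
[[13,19],[17,0]]
[[13,19],[17,0],[24,19],[28,0]]
[[13,19],[17,0],[24,19],[28,0],[42,2],[44,0]]
[[0,16],[12,0],[13,19],[17,0],[24,19],[28,0],[42,2],[44,0]]
[[0,17],[8,16],[12,0],[13,19],[17,0],[24,19],[28,0],[42,2],[44,0]]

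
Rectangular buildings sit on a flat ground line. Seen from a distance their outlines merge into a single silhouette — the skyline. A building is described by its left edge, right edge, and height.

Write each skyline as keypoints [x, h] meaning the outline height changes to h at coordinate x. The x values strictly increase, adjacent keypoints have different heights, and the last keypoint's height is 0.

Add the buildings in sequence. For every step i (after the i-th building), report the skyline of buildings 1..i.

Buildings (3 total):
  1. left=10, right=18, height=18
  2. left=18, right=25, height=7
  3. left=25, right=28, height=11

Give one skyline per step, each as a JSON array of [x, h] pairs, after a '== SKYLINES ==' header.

== SKYLINES ==
[[10,18],[18,0]]
[[10,18],[18,7],[25,0]]
[[10,18],[18,7],[25,11],[28,0]]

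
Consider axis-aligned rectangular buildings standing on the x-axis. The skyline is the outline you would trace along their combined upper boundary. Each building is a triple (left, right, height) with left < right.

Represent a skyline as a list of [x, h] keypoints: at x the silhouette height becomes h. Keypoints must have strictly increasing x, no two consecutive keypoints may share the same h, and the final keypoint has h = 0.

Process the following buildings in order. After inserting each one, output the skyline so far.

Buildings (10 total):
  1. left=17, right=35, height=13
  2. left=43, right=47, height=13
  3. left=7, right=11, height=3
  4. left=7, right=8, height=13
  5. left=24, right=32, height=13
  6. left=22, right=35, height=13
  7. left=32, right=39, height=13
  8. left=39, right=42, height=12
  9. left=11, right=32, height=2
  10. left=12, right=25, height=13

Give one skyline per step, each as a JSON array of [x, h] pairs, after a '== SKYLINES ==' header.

== SKYLINES ==
[[17,13],[35,0]]
[[17,13],[35,0],[43,13],[47,0]]
[[7,3],[11,0],[17,13],[35,0],[43,13],[47,0]]
[[7,13],[8,3],[11,0],[17,13],[35,0],[43,13],[47,0]]
[[7,13],[8,3],[11,0],[17,13],[35,0],[43,13],[47,0]]
[[7,13],[8,3],[11,0],[17,13],[35,0],[43,13],[47,0]]
[[7,13],[8,3],[11,0],[17,13],[39,0],[43,13],[47,0]]
[[7,13],[8,3],[11,0],[17,13],[39,12],[42,0],[43,13],[47,0]]
[[7,13],[8,3],[11,2],[17,13],[39,12],[42,0],[43,13],[47,0]]
[[7,13],[8,3],[11,2],[12,13],[39,12],[42,0],[43,13],[47,0]]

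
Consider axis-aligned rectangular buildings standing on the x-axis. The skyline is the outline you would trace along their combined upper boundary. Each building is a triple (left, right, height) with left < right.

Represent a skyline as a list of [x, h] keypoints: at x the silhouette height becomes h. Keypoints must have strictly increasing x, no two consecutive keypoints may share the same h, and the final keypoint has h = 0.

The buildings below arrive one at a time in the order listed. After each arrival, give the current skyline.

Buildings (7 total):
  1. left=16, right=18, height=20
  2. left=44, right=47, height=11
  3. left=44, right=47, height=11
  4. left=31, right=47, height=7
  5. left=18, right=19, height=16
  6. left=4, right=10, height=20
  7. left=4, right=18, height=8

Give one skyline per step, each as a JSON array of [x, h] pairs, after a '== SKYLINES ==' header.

== SKYLINES ==
[[16,20],[18,0]]
[[16,20],[18,0],[44,11],[47,0]]
[[16,20],[18,0],[44,11],[47,0]]
[[16,20],[18,0],[31,7],[44,11],[47,0]]
[[16,20],[18,16],[19,0],[31,7],[44,11],[47,0]]
[[4,20],[10,0],[16,20],[18,16],[19,0],[31,7],[44,11],[47,0]]
[[4,20],[10,8],[16,20],[18,16],[19,0],[31,7],[44,11],[47,0]]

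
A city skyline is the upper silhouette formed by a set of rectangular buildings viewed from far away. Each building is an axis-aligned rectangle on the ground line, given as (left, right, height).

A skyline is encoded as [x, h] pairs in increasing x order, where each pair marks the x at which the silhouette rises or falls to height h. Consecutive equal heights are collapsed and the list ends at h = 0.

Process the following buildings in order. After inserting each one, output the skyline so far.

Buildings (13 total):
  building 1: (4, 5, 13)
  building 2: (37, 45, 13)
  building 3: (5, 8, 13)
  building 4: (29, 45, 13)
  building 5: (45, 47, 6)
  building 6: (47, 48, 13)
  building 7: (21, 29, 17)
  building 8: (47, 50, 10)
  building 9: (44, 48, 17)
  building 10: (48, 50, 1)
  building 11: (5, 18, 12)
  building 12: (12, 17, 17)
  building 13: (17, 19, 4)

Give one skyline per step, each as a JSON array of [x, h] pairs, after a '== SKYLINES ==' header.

== SKYLINES ==
[[4,13],[5,0]]
[[4,13],[5,0],[37,13],[45,0]]
[[4,13],[8,0],[37,13],[45,0]]
[[4,13],[8,0],[29,13],[45,0]]
[[4,13],[8,0],[29,13],[45,6],[47,0]]
[[4,13],[8,0],[29,13],[45,6],[47,13],[48,0]]
[[4,13],[8,0],[21,17],[29,13],[45,6],[47,13],[48,0]]
[[4,13],[8,0],[21,17],[29,13],[45,6],[47,13],[48,10],[50,0]]
[[4,13],[8,0],[21,17],[29,13],[44,17],[48,10],[50,0]]
[[4,13],[8,0],[21,17],[29,13],[44,17],[48,10],[50,0]]
[[4,13],[8,12],[18,0],[21,17],[29,13],[44,17],[48,10],[50,0]]
[[4,13],[8,12],[12,17],[17,12],[18,0],[21,17],[29,13],[44,17],[48,10],[50,0]]
[[4,13],[8,12],[12,17],[17,12],[18,4],[19,0],[21,17],[29,13],[44,17],[48,10],[50,0]]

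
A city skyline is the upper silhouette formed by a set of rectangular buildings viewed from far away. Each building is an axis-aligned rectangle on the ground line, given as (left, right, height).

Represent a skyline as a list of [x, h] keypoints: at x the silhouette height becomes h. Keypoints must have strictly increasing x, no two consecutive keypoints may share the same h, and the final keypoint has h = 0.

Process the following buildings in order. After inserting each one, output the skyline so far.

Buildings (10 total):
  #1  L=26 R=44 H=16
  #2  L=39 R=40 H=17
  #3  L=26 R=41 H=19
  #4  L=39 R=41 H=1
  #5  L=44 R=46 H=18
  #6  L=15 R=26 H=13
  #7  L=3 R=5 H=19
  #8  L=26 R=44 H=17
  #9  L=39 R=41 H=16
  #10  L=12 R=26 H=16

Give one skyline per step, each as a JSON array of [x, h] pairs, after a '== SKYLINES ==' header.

== SKYLINES ==
[[26,16],[44,0]]
[[26,16],[39,17],[40,16],[44,0]]
[[26,19],[41,16],[44,0]]
[[26,19],[41,16],[44,0]]
[[26,19],[41,16],[44,18],[46,0]]
[[15,13],[26,19],[41,16],[44,18],[46,0]]
[[3,19],[5,0],[15,13],[26,19],[41,16],[44,18],[46,0]]
[[3,19],[5,0],[15,13],[26,19],[41,17],[44,18],[46,0]]
[[3,19],[5,0],[15,13],[26,19],[41,17],[44,18],[46,0]]
[[3,19],[5,0],[12,16],[26,19],[41,17],[44,18],[46,0]]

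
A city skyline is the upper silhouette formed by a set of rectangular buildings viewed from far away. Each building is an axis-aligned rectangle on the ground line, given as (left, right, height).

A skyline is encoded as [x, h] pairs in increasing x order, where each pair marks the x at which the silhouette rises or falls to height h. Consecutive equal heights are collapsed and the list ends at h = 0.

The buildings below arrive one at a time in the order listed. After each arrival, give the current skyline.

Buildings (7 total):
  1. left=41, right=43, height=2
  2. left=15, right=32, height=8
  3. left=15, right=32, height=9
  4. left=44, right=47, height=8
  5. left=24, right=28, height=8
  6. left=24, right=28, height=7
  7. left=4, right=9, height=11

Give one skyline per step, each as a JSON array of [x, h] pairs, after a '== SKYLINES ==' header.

== SKYLINES ==
[[41,2],[43,0]]
[[15,8],[32,0],[41,2],[43,0]]
[[15,9],[32,0],[41,2],[43,0]]
[[15,9],[32,0],[41,2],[43,0],[44,8],[47,0]]
[[15,9],[32,0],[41,2],[43,0],[44,8],[47,0]]
[[15,9],[32,0],[41,2],[43,0],[44,8],[47,0]]
[[4,11],[9,0],[15,9],[32,0],[41,2],[43,0],[44,8],[47,0]]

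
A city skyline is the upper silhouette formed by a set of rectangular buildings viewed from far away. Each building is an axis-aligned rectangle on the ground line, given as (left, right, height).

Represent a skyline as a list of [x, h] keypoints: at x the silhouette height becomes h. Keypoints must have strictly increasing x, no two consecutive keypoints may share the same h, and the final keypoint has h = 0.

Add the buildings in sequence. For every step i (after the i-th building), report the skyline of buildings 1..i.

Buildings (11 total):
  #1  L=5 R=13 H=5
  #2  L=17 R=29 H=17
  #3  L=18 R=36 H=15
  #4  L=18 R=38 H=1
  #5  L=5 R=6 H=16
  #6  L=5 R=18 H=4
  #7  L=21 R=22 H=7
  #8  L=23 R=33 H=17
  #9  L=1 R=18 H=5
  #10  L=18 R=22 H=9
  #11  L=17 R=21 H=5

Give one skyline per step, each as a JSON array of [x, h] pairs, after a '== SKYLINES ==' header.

== SKYLINES ==
[[5,5],[13,0]]
[[5,5],[13,0],[17,17],[29,0]]
[[5,5],[13,0],[17,17],[29,15],[36,0]]
[[5,5],[13,0],[17,17],[29,15],[36,1],[38,0]]
[[5,16],[6,5],[13,0],[17,17],[29,15],[36,1],[38,0]]
[[5,16],[6,5],[13,4],[17,17],[29,15],[36,1],[38,0]]
[[5,16],[6,5],[13,4],[17,17],[29,15],[36,1],[38,0]]
[[5,16],[6,5],[13,4],[17,17],[33,15],[36,1],[38,0]]
[[1,5],[5,16],[6,5],[17,17],[33,15],[36,1],[38,0]]
[[1,5],[5,16],[6,5],[17,17],[33,15],[36,1],[38,0]]
[[1,5],[5,16],[6,5],[17,17],[33,15],[36,1],[38,0]]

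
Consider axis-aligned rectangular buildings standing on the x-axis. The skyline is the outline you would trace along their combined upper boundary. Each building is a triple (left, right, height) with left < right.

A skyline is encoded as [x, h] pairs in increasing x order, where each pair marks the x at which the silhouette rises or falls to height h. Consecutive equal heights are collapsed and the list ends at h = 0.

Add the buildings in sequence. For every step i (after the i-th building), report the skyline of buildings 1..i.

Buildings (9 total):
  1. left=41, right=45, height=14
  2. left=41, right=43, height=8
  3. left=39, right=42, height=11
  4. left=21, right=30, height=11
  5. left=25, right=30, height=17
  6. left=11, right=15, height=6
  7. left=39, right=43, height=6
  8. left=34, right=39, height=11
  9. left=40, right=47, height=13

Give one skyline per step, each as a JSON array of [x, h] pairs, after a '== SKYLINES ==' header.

== SKYLINES ==
[[41,14],[45,0]]
[[41,14],[45,0]]
[[39,11],[41,14],[45,0]]
[[21,11],[30,0],[39,11],[41,14],[45,0]]
[[21,11],[25,17],[30,0],[39,11],[41,14],[45,0]]
[[11,6],[15,0],[21,11],[25,17],[30,0],[39,11],[41,14],[45,0]]
[[11,6],[15,0],[21,11],[25,17],[30,0],[39,11],[41,14],[45,0]]
[[11,6],[15,0],[21,11],[25,17],[30,0],[34,11],[41,14],[45,0]]
[[11,6],[15,0],[21,11],[25,17],[30,0],[34,11],[40,13],[41,14],[45,13],[47,0]]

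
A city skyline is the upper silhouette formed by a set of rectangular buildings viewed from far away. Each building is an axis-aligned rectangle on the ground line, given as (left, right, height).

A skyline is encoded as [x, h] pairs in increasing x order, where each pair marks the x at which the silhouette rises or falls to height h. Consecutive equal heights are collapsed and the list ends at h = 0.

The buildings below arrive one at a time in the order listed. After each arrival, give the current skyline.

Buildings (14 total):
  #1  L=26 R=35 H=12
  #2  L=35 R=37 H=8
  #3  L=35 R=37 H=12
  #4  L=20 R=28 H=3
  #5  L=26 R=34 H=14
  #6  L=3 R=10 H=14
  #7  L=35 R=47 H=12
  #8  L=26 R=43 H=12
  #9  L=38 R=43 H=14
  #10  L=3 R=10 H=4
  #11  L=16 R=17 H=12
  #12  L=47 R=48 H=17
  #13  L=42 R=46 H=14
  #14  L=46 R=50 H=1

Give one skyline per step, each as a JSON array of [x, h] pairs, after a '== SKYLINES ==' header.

== SKYLINES ==
[[26,12],[35,0]]
[[26,12],[35,8],[37,0]]
[[26,12],[37,0]]
[[20,3],[26,12],[37,0]]
[[20,3],[26,14],[34,12],[37,0]]
[[3,14],[10,0],[20,3],[26,14],[34,12],[37,0]]
[[3,14],[10,0],[20,3],[26,14],[34,12],[47,0]]
[[3,14],[10,0],[20,3],[26,14],[34,12],[47,0]]
[[3,14],[10,0],[20,3],[26,14],[34,12],[38,14],[43,12],[47,0]]
[[3,14],[10,0],[20,3],[26,14],[34,12],[38,14],[43,12],[47,0]]
[[3,14],[10,0],[16,12],[17,0],[20,3],[26,14],[34,12],[38,14],[43,12],[47,0]]
[[3,14],[10,0],[16,12],[17,0],[20,3],[26,14],[34,12],[38,14],[43,12],[47,17],[48,0]]
[[3,14],[10,0],[16,12],[17,0],[20,3],[26,14],[34,12],[38,14],[46,12],[47,17],[48,0]]
[[3,14],[10,0],[16,12],[17,0],[20,3],[26,14],[34,12],[38,14],[46,12],[47,17],[48,1],[50,0]]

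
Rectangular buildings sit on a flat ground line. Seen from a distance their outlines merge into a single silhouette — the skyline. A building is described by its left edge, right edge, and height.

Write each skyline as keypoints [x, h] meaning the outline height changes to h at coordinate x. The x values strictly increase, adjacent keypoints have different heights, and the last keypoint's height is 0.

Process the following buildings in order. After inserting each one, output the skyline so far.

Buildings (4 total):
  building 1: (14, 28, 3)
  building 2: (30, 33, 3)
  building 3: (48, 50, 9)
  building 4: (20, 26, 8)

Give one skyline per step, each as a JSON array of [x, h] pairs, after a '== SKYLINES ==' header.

== SKYLINES ==
[[14,3],[28,0]]
[[14,3],[28,0],[30,3],[33,0]]
[[14,3],[28,0],[30,3],[33,0],[48,9],[50,0]]
[[14,3],[20,8],[26,3],[28,0],[30,3],[33,0],[48,9],[50,0]]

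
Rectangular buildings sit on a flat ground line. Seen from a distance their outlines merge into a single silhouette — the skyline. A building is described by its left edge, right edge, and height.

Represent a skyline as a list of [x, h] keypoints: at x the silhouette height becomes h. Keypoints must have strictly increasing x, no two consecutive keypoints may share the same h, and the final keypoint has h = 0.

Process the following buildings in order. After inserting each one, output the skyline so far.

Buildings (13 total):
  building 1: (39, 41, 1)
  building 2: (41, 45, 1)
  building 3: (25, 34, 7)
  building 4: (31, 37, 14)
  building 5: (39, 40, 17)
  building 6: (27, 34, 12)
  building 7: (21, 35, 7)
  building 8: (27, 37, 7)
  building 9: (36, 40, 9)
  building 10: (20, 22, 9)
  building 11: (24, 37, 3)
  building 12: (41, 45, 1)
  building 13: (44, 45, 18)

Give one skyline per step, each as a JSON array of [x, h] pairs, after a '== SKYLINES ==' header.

== SKYLINES ==
[[39,1],[41,0]]
[[39,1],[45,0]]
[[25,7],[34,0],[39,1],[45,0]]
[[25,7],[31,14],[37,0],[39,1],[45,0]]
[[25,7],[31,14],[37,0],[39,17],[40,1],[45,0]]
[[25,7],[27,12],[31,14],[37,0],[39,17],[40,1],[45,0]]
[[21,7],[27,12],[31,14],[37,0],[39,17],[40,1],[45,0]]
[[21,7],[27,12],[31,14],[37,0],[39,17],[40,1],[45,0]]
[[21,7],[27,12],[31,14],[37,9],[39,17],[40,1],[45,0]]
[[20,9],[22,7],[27,12],[31,14],[37,9],[39,17],[40,1],[45,0]]
[[20,9],[22,7],[27,12],[31,14],[37,9],[39,17],[40,1],[45,0]]
[[20,9],[22,7],[27,12],[31,14],[37,9],[39,17],[40,1],[45,0]]
[[20,9],[22,7],[27,12],[31,14],[37,9],[39,17],[40,1],[44,18],[45,0]]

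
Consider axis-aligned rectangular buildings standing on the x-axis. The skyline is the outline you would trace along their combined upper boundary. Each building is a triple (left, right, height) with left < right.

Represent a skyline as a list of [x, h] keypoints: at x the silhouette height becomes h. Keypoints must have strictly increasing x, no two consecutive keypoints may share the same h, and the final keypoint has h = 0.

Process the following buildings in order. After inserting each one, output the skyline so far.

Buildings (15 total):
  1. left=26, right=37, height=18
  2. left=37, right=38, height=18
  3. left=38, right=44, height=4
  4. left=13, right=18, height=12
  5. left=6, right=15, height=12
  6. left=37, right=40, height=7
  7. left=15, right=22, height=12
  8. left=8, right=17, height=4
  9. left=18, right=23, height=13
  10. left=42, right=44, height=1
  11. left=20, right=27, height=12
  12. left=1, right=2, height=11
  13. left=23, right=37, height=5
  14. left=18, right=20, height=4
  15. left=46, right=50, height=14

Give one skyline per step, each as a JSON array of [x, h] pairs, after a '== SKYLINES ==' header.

== SKYLINES ==
[[26,18],[37,0]]
[[26,18],[38,0]]
[[26,18],[38,4],[44,0]]
[[13,12],[18,0],[26,18],[38,4],[44,0]]
[[6,12],[18,0],[26,18],[38,4],[44,0]]
[[6,12],[18,0],[26,18],[38,7],[40,4],[44,0]]
[[6,12],[22,0],[26,18],[38,7],[40,4],[44,0]]
[[6,12],[22,0],[26,18],[38,7],[40,4],[44,0]]
[[6,12],[18,13],[23,0],[26,18],[38,7],[40,4],[44,0]]
[[6,12],[18,13],[23,0],[26,18],[38,7],[40,4],[44,0]]
[[6,12],[18,13],[23,12],[26,18],[38,7],[40,4],[44,0]]
[[1,11],[2,0],[6,12],[18,13],[23,12],[26,18],[38,7],[40,4],[44,0]]
[[1,11],[2,0],[6,12],[18,13],[23,12],[26,18],[38,7],[40,4],[44,0]]
[[1,11],[2,0],[6,12],[18,13],[23,12],[26,18],[38,7],[40,4],[44,0]]
[[1,11],[2,0],[6,12],[18,13],[23,12],[26,18],[38,7],[40,4],[44,0],[46,14],[50,0]]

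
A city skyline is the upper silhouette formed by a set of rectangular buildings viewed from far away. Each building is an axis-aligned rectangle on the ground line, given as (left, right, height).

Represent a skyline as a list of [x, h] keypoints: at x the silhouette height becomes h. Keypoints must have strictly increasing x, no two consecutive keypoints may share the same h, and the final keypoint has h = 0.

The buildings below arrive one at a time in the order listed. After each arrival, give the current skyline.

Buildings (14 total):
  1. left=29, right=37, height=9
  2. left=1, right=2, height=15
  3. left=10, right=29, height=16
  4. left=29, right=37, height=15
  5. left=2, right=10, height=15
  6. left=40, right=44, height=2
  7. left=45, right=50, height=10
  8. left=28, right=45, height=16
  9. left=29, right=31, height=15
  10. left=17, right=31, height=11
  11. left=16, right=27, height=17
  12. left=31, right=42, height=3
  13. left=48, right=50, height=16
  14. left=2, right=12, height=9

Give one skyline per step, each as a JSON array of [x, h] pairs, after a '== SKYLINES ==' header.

== SKYLINES ==
[[29,9],[37,0]]
[[1,15],[2,0],[29,9],[37,0]]
[[1,15],[2,0],[10,16],[29,9],[37,0]]
[[1,15],[2,0],[10,16],[29,15],[37,0]]
[[1,15],[10,16],[29,15],[37,0]]
[[1,15],[10,16],[29,15],[37,0],[40,2],[44,0]]
[[1,15],[10,16],[29,15],[37,0],[40,2],[44,0],[45,10],[50,0]]
[[1,15],[10,16],[45,10],[50,0]]
[[1,15],[10,16],[45,10],[50,0]]
[[1,15],[10,16],[45,10],[50,0]]
[[1,15],[10,16],[16,17],[27,16],[45,10],[50,0]]
[[1,15],[10,16],[16,17],[27,16],[45,10],[50,0]]
[[1,15],[10,16],[16,17],[27,16],[45,10],[48,16],[50,0]]
[[1,15],[10,16],[16,17],[27,16],[45,10],[48,16],[50,0]]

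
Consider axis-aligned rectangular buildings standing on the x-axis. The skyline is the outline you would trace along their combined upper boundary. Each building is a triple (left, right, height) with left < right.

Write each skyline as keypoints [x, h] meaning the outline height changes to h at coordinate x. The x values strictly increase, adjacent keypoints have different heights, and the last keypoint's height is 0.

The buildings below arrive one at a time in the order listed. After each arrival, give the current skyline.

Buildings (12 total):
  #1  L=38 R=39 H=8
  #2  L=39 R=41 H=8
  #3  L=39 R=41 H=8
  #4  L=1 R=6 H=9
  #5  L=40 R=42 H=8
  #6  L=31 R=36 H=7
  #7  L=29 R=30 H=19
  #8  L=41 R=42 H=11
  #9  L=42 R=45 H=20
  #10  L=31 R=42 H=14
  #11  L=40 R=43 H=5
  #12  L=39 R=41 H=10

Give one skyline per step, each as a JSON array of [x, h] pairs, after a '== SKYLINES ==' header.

== SKYLINES ==
[[38,8],[39,0]]
[[38,8],[41,0]]
[[38,8],[41,0]]
[[1,9],[6,0],[38,8],[41,0]]
[[1,9],[6,0],[38,8],[42,0]]
[[1,9],[6,0],[31,7],[36,0],[38,8],[42,0]]
[[1,9],[6,0],[29,19],[30,0],[31,7],[36,0],[38,8],[42,0]]
[[1,9],[6,0],[29,19],[30,0],[31,7],[36,0],[38,8],[41,11],[42,0]]
[[1,9],[6,0],[29,19],[30,0],[31,7],[36,0],[38,8],[41,11],[42,20],[45,0]]
[[1,9],[6,0],[29,19],[30,0],[31,14],[42,20],[45,0]]
[[1,9],[6,0],[29,19],[30,0],[31,14],[42,20],[45,0]]
[[1,9],[6,0],[29,19],[30,0],[31,14],[42,20],[45,0]]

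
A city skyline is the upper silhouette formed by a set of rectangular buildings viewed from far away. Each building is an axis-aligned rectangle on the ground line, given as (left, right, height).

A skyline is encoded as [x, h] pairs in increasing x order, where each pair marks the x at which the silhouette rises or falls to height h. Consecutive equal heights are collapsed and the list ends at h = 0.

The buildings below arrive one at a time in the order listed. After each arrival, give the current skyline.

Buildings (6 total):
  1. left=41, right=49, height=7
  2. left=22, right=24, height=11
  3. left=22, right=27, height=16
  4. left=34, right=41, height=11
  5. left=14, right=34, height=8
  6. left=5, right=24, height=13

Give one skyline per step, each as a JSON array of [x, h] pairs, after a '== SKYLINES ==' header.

== SKYLINES ==
[[41,7],[49,0]]
[[22,11],[24,0],[41,7],[49,0]]
[[22,16],[27,0],[41,7],[49,0]]
[[22,16],[27,0],[34,11],[41,7],[49,0]]
[[14,8],[22,16],[27,8],[34,11],[41,7],[49,0]]
[[5,13],[22,16],[27,8],[34,11],[41,7],[49,0]]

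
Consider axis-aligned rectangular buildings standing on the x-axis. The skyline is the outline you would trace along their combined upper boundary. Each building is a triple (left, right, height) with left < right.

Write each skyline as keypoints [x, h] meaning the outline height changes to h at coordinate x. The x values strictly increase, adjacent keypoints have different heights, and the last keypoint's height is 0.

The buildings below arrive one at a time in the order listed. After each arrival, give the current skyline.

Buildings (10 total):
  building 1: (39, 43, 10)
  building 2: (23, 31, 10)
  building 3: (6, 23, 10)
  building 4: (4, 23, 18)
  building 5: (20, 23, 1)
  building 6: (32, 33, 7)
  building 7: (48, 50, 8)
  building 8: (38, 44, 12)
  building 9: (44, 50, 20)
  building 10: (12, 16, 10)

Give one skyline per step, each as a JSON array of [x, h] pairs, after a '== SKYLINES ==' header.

== SKYLINES ==
[[39,10],[43,0]]
[[23,10],[31,0],[39,10],[43,0]]
[[6,10],[31,0],[39,10],[43,0]]
[[4,18],[23,10],[31,0],[39,10],[43,0]]
[[4,18],[23,10],[31,0],[39,10],[43,0]]
[[4,18],[23,10],[31,0],[32,7],[33,0],[39,10],[43,0]]
[[4,18],[23,10],[31,0],[32,7],[33,0],[39,10],[43,0],[48,8],[50,0]]
[[4,18],[23,10],[31,0],[32,7],[33,0],[38,12],[44,0],[48,8],[50,0]]
[[4,18],[23,10],[31,0],[32,7],[33,0],[38,12],[44,20],[50,0]]
[[4,18],[23,10],[31,0],[32,7],[33,0],[38,12],[44,20],[50,0]]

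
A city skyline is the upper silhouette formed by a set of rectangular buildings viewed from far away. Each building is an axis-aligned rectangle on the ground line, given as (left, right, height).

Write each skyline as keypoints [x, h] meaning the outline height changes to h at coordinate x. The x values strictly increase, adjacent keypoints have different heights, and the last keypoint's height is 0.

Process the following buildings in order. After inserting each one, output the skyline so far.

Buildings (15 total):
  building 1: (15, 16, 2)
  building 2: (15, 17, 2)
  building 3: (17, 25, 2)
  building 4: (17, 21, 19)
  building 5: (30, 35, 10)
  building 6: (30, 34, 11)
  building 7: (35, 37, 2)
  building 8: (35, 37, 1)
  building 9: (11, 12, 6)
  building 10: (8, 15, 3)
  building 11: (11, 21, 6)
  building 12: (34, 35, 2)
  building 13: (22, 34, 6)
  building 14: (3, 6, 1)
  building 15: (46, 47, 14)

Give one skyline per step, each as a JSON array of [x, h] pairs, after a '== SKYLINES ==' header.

== SKYLINES ==
[[15,2],[16,0]]
[[15,2],[17,0]]
[[15,2],[25,0]]
[[15,2],[17,19],[21,2],[25,0]]
[[15,2],[17,19],[21,2],[25,0],[30,10],[35,0]]
[[15,2],[17,19],[21,2],[25,0],[30,11],[34,10],[35,0]]
[[15,2],[17,19],[21,2],[25,0],[30,11],[34,10],[35,2],[37,0]]
[[15,2],[17,19],[21,2],[25,0],[30,11],[34,10],[35,2],[37,0]]
[[11,6],[12,0],[15,2],[17,19],[21,2],[25,0],[30,11],[34,10],[35,2],[37,0]]
[[8,3],[11,6],[12,3],[15,2],[17,19],[21,2],[25,0],[30,11],[34,10],[35,2],[37,0]]
[[8,3],[11,6],[17,19],[21,2],[25,0],[30,11],[34,10],[35,2],[37,0]]
[[8,3],[11,6],[17,19],[21,2],[25,0],[30,11],[34,10],[35,2],[37,0]]
[[8,3],[11,6],[17,19],[21,2],[22,6],[30,11],[34,10],[35,2],[37,0]]
[[3,1],[6,0],[8,3],[11,6],[17,19],[21,2],[22,6],[30,11],[34,10],[35,2],[37,0]]
[[3,1],[6,0],[8,3],[11,6],[17,19],[21,2],[22,6],[30,11],[34,10],[35,2],[37,0],[46,14],[47,0]]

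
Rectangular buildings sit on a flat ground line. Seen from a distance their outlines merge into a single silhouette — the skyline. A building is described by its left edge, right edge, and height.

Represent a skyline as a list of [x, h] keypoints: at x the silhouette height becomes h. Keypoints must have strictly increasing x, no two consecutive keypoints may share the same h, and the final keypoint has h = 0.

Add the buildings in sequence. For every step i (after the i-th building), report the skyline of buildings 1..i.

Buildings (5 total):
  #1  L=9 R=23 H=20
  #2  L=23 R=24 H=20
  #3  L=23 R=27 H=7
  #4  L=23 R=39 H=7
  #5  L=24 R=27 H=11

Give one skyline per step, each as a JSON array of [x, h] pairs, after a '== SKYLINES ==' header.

== SKYLINES ==
[[9,20],[23,0]]
[[9,20],[24,0]]
[[9,20],[24,7],[27,0]]
[[9,20],[24,7],[39,0]]
[[9,20],[24,11],[27,7],[39,0]]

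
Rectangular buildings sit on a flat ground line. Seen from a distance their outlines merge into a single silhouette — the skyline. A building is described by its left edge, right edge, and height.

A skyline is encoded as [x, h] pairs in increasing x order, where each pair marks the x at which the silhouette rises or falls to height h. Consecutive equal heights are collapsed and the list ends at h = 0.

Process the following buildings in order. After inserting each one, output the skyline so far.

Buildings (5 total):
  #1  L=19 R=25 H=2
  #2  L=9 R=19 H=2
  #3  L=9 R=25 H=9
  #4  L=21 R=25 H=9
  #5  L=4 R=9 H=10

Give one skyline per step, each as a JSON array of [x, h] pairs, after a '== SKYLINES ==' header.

== SKYLINES ==
[[19,2],[25,0]]
[[9,2],[25,0]]
[[9,9],[25,0]]
[[9,9],[25,0]]
[[4,10],[9,9],[25,0]]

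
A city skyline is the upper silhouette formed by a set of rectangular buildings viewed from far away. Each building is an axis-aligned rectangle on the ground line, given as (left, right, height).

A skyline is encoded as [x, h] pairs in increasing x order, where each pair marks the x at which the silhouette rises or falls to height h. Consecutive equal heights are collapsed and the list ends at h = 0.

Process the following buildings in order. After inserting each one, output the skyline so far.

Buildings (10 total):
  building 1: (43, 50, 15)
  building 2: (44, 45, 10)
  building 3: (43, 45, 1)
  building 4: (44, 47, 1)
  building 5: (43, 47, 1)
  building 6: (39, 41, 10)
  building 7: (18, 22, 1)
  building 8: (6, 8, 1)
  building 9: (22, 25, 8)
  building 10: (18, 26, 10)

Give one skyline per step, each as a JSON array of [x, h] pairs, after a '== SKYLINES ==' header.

== SKYLINES ==
[[43,15],[50,0]]
[[43,15],[50,0]]
[[43,15],[50,0]]
[[43,15],[50,0]]
[[43,15],[50,0]]
[[39,10],[41,0],[43,15],[50,0]]
[[18,1],[22,0],[39,10],[41,0],[43,15],[50,0]]
[[6,1],[8,0],[18,1],[22,0],[39,10],[41,0],[43,15],[50,0]]
[[6,1],[8,0],[18,1],[22,8],[25,0],[39,10],[41,0],[43,15],[50,0]]
[[6,1],[8,0],[18,10],[26,0],[39,10],[41,0],[43,15],[50,0]]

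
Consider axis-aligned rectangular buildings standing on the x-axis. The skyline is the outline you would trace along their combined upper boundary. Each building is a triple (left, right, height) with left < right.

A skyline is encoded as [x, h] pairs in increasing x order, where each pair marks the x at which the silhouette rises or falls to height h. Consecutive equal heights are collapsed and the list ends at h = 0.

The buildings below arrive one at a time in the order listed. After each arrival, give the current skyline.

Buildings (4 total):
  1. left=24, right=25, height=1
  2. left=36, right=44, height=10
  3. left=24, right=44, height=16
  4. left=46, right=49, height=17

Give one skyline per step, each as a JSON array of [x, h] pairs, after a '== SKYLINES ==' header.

== SKYLINES ==
[[24,1],[25,0]]
[[24,1],[25,0],[36,10],[44,0]]
[[24,16],[44,0]]
[[24,16],[44,0],[46,17],[49,0]]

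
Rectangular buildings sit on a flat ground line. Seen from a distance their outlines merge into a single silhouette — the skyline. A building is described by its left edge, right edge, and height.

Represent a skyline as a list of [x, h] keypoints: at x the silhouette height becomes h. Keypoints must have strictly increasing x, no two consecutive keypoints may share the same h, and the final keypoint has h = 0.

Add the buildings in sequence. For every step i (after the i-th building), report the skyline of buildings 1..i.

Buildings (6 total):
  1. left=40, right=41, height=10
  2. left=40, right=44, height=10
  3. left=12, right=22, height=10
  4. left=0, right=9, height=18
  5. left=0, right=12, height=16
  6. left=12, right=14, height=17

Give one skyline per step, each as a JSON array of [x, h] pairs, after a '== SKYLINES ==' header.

== SKYLINES ==
[[40,10],[41,0]]
[[40,10],[44,0]]
[[12,10],[22,0],[40,10],[44,0]]
[[0,18],[9,0],[12,10],[22,0],[40,10],[44,0]]
[[0,18],[9,16],[12,10],[22,0],[40,10],[44,0]]
[[0,18],[9,16],[12,17],[14,10],[22,0],[40,10],[44,0]]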